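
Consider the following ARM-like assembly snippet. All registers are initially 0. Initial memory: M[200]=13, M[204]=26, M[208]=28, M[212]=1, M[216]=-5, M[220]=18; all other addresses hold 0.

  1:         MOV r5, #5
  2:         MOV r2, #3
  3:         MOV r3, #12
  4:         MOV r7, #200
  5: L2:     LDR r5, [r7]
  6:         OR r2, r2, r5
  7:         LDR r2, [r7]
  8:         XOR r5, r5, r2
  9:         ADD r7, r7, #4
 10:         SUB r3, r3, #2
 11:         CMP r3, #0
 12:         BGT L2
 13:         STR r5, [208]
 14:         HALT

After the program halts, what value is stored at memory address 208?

0

r5=5
r2=3
r3=12
r7=200
r5=M[200]=13
r2=3|13=15
r2=M[200]=13
r5=13^13=0
r7=200+4=204
r3=12-2=10
CMP r3, #0  (cmp 10,0)
BGT L2: taken
r5=M[204]=26
r2=13|26=31
r2=M[204]=26
r5=26^26=0
r7=204+4=208
r3=10-2=8
CMP r3, #0  (cmp 8,0)
BGT L2: taken
r5=M[208]=28
r2=26|28=30
r2=M[208]=28
r5=28^28=0
r7=208+4=212
r3=8-2=6
CMP r3, #0  (cmp 6,0)
BGT L2: taken
r5=M[212]=1
r2=28|1=29
r2=M[212]=1
r5=1^1=0
r7=212+4=216
r3=6-2=4
CMP r3, #0  (cmp 4,0)
BGT L2: taken
r5=M[216]=-5
r2=1|(-5)=-5
r2=M[216]=-5
r5=(-5)^(-5)=0
r7=216+4=220
r3=4-2=2
CMP r3, #0  (cmp 2,0)
BGT L2: taken
r5=M[220]=18
r2=(-5)|18=-5
r2=M[220]=18
r5=18^18=0
r7=220+4=224
r3=2-2=0
CMP r3, #0  (cmp 0,0)
BGT L2: not taken
STR r5, [208] → M[208]=0
halt.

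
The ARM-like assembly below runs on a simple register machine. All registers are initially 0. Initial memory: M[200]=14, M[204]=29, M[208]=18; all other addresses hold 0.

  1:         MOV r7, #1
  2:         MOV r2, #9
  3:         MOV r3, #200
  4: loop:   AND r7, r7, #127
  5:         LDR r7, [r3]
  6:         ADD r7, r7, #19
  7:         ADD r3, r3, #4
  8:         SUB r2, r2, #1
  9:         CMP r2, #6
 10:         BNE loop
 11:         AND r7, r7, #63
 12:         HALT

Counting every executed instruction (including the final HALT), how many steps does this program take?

r7=1
r2=9
r3=200
r7=1&127=1
r7=M[200]=14
r7=14+19=33
r3=200+4=204
r2=9-1=8
CMP r2, #6  (cmp 8,6)
BNE loop: taken
r7=33&127=33
r7=M[204]=29
r7=29+19=48
r3=204+4=208
r2=8-1=7
CMP r2, #6  (cmp 7,6)
BNE loop: taken
r7=48&127=48
r7=M[208]=18
r7=18+19=37
r3=208+4=212
r2=7-1=6
CMP r2, #6  (cmp 6,6)
BNE loop: not taken
r7=37&63=37
halt.
Total executed instructions: 26.

26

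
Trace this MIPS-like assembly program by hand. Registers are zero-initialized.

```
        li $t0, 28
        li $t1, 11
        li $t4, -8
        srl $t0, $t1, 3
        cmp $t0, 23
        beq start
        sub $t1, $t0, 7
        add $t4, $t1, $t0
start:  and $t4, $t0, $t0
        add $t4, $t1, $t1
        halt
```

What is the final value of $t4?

$t0=28
$t1=11
$t4=-8
$t0=11>>3=1
cmp $t0, 23  (cmp 1,23)
beq start: not taken
$t1=1-7=-6
$t4=(-6)+1=-5
$t4=1&1=1
$t4=(-6)+(-6)=-12
halt.

-12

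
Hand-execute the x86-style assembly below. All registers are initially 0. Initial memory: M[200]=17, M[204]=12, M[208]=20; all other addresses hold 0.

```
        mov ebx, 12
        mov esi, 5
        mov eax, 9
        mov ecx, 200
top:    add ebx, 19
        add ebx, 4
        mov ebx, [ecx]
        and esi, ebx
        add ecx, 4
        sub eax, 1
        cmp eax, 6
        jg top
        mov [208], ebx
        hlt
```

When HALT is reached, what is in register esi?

0

mov ebx, 12 → ebx=12
mov esi, 5 → esi=5
mov eax, 9 → eax=9
mov ecx, 200 → ecx=200
add ebx, 19 → ebx=12+19=31
add ebx, 4 → ebx=31+4=35
mov ebx, [ecx] → ebx=M[200]=17
and esi, ebx → esi=5&17=1
add ecx, 4 → ecx=200+4=204
sub eax, 1 → eax=9-1=8
cmp eax, 6  (cmp 8,6)
jg top: taken
add ebx, 19 → ebx=17+19=36
add ebx, 4 → ebx=36+4=40
mov ebx, [ecx] → ebx=M[204]=12
and esi, ebx → esi=1&12=0
add ecx, 4 → ecx=204+4=208
sub eax, 1 → eax=8-1=7
cmp eax, 6  (cmp 7,6)
jg top: taken
add ebx, 19 → ebx=12+19=31
add ebx, 4 → ebx=31+4=35
mov ebx, [ecx] → ebx=M[208]=20
and esi, ebx → esi=0&20=0
add ecx, 4 → ecx=208+4=212
sub eax, 1 → eax=7-1=6
cmp eax, 6  (cmp 6,6)
jg top: not taken
mov [208], ebx → M[208]=20
halt.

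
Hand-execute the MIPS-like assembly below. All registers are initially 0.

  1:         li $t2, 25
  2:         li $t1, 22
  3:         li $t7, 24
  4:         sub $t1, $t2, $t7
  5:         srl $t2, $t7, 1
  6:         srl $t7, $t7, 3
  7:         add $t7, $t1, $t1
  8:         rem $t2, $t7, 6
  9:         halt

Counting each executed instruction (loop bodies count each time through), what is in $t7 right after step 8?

after li $t2, 25: $t2=25
after li $t1, 22: $t1=22
after li $t7, 24: $t7=24
after sub $t1, $t2, $t7: $t1=25-24=1
after srl $t2, $t7, 1: $t2=24>>1=12
after srl $t7, $t7, 3: $t7=24>>3=3
after add $t7, $t1, $t1: $t7=1+1=2
after rem $t2, $t7, 6: $t2=2%6=2
After step 8: $t7 = 2.

2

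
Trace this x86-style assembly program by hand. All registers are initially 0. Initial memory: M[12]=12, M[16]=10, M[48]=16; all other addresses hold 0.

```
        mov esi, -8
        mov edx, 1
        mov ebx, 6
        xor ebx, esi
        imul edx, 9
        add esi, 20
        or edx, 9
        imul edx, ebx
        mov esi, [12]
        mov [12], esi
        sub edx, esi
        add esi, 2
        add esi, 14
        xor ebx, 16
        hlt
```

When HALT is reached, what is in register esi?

after mov esi, -8: esi=-8
after mov edx, 1: edx=1
after mov ebx, 6: ebx=6
after xor ebx, esi: ebx=6^(-8)=-2
after imul edx, 9: edx=1*9=9
after add esi, 20: esi=(-8)+20=12
after or edx, 9: edx=9|9=9
after imul edx, ebx: edx=9*(-2)=-18
after mov esi, [12]: esi=M[12]=12
mov [12], esi → M[12]=12
after sub edx, esi: edx=(-18)-12=-30
after add esi, 2: esi=12+2=14
after add esi, 14: esi=14+14=28
after xor ebx, 16: ebx=(-2)^16=-18
halt.

28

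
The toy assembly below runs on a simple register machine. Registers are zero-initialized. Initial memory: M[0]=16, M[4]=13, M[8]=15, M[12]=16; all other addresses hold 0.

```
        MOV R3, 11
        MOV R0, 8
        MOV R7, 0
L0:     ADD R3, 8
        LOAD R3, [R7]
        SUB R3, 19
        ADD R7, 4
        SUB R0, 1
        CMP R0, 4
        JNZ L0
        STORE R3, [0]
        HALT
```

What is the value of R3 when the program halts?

-3

after MOV R3, 11: R3=11
after MOV R0, 8: R0=8
after MOV R7, 0: R7=0
after ADD R3, 8: R3=11+8=19
after LOAD R3, [R7]: R3=M[0]=16
after SUB R3, 19: R3=16-19=-3
after ADD R7, 4: R7=0+4=4
after SUB R0, 1: R0=8-1=7
CMP R0, 4  (cmp 7,4)
JNZ L0: taken
after ADD R3, 8: R3=(-3)+8=5
after LOAD R3, [R7]: R3=M[4]=13
after SUB R3, 19: R3=13-19=-6
after ADD R7, 4: R7=4+4=8
after SUB R0, 1: R0=7-1=6
CMP R0, 4  (cmp 6,4)
JNZ L0: taken
after ADD R3, 8: R3=(-6)+8=2
after LOAD R3, [R7]: R3=M[8]=15
after SUB R3, 19: R3=15-19=-4
after ADD R7, 4: R7=8+4=12
after SUB R0, 1: R0=6-1=5
CMP R0, 4  (cmp 5,4)
JNZ L0: taken
after ADD R3, 8: R3=(-4)+8=4
after LOAD R3, [R7]: R3=M[12]=16
after SUB R3, 19: R3=16-19=-3
after ADD R7, 4: R7=12+4=16
after SUB R0, 1: R0=5-1=4
CMP R0, 4  (cmp 4,4)
JNZ L0: not taken
STORE R3, [0] → M[0]=-3
halt.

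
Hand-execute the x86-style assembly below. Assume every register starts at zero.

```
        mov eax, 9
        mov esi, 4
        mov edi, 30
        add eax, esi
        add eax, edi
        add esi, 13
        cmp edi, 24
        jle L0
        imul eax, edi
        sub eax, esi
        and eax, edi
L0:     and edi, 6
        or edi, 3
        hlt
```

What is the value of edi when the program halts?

eax=9
esi=4
edi=30
eax=9+4=13
eax=13+30=43
esi=4+13=17
cmp edi, 24  (cmp 30,24)
jle L0: not taken
eax=43*30=1290
eax=1290-17=1273
eax=1273&30=24
edi=30&6=6
edi=6|3=7
halt.

7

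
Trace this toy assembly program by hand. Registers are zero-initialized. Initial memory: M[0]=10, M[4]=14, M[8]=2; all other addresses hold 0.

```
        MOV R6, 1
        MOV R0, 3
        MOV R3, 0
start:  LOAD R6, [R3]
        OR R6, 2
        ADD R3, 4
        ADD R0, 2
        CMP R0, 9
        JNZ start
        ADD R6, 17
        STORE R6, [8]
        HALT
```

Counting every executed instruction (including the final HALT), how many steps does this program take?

MOV R6, 1 → R6=1
MOV R0, 3 → R0=3
MOV R3, 0 → R3=0
LOAD R6, [R3] → R6=M[0]=10
OR R6, 2 → R6=10|2=10
ADD R3, 4 → R3=0+4=4
ADD R0, 2 → R0=3+2=5
CMP R0, 9  (cmp 5,9)
JNZ start: taken
LOAD R6, [R3] → R6=M[4]=14
OR R6, 2 → R6=14|2=14
ADD R3, 4 → R3=4+4=8
ADD R0, 2 → R0=5+2=7
CMP R0, 9  (cmp 7,9)
JNZ start: taken
LOAD R6, [R3] → R6=M[8]=2
OR R6, 2 → R6=2|2=2
ADD R3, 4 → R3=8+4=12
ADD R0, 2 → R0=7+2=9
CMP R0, 9  (cmp 9,9)
JNZ start: not taken
ADD R6, 17 → R6=2+17=19
STORE R6, [8] → M[8]=19
halt.
Total executed instructions: 24.

24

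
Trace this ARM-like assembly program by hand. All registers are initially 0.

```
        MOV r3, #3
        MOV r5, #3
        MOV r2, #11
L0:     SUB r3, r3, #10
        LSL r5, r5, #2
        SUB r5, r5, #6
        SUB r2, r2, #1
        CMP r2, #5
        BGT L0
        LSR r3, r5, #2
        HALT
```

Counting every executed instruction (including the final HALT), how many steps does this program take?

41

after MOV r3, #3: r3=3
after MOV r5, #3: r5=3
after MOV r2, #11: r2=11
after SUB r3, r3, #10: r3=3-10=-7
after LSL r5, r5, #2: r5=3<<2=12
after SUB r5, r5, #6: r5=12-6=6
after SUB r2, r2, #1: r2=11-1=10
CMP r2, #5  (cmp 10,5)
BGT L0: taken
after SUB r3, r3, #10: r3=(-7)-10=-17
after LSL r5, r5, #2: r5=6<<2=24
after SUB r5, r5, #6: r5=24-6=18
after SUB r2, r2, #1: r2=10-1=9
CMP r2, #5  (cmp 9,5)
BGT L0: taken
after SUB r3, r3, #10: r3=(-17)-10=-27
after LSL r5, r5, #2: r5=18<<2=72
after SUB r5, r5, #6: r5=72-6=66
after SUB r2, r2, #1: r2=9-1=8
CMP r2, #5  (cmp 8,5)
BGT L0: taken
after SUB r3, r3, #10: r3=(-27)-10=-37
after LSL r5, r5, #2: r5=66<<2=264
after SUB r5, r5, #6: r5=264-6=258
after SUB r2, r2, #1: r2=8-1=7
CMP r2, #5  (cmp 7,5)
BGT L0: taken
after SUB r3, r3, #10: r3=(-37)-10=-47
after LSL r5, r5, #2: r5=258<<2=1032
after SUB r5, r5, #6: r5=1032-6=1026
after SUB r2, r2, #1: r2=7-1=6
CMP r2, #5  (cmp 6,5)
BGT L0: taken
after SUB r3, r3, #10: r3=(-47)-10=-57
after LSL r5, r5, #2: r5=1026<<2=4104
after SUB r5, r5, #6: r5=4104-6=4098
after SUB r2, r2, #1: r2=6-1=5
CMP r2, #5  (cmp 5,5)
BGT L0: not taken
after LSR r3, r5, #2: r3=4098>>2=1024
halt.
Total executed instructions: 41.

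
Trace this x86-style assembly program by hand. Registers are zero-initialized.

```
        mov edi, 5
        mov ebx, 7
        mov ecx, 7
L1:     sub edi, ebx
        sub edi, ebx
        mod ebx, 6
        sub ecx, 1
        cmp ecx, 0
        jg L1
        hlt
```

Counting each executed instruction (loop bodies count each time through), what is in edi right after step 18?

-13

mov edi, 5 → edi=5
mov ebx, 7 → ebx=7
mov ecx, 7 → ecx=7
sub edi, ebx → edi=5-7=-2
sub edi, ebx → edi=(-2)-7=-9
mod ebx, 6 → ebx=7%6=1
sub ecx, 1 → ecx=7-1=6
cmp ecx, 0  (cmp 6,0)
jg L1: taken
sub edi, ebx → edi=(-9)-1=-10
sub edi, ebx → edi=(-10)-1=-11
mod ebx, 6 → ebx=1%6=1
sub ecx, 1 → ecx=6-1=5
cmp ecx, 0  (cmp 5,0)
jg L1: taken
sub edi, ebx → edi=(-11)-1=-12
sub edi, ebx → edi=(-12)-1=-13
mod ebx, 6 → ebx=1%6=1
After step 18: edi = -13.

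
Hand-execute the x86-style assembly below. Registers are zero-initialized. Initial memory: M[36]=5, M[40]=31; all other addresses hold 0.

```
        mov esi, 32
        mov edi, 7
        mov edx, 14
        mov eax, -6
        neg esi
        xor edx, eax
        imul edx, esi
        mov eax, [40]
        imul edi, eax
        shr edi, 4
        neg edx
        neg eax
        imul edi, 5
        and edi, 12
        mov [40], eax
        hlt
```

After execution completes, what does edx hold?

-384

after mov esi, 32: esi=32
after mov edi, 7: edi=7
after mov edx, 14: edx=14
after mov eax, -6: eax=-6
after neg esi: esi=-(32)=-32
after xor edx, eax: edx=14^(-6)=-12
after imul edx, esi: edx=(-12)*(-32)=384
after mov eax, [40]: eax=M[40]=31
after imul edi, eax: edi=7*31=217
after shr edi, 4: edi=217>>4=13
after neg edx: edx=-(384)=-384
after neg eax: eax=-(31)=-31
after imul edi, 5: edi=13*5=65
after and edi, 12: edi=65&12=0
mov [40], eax → M[40]=-31
halt.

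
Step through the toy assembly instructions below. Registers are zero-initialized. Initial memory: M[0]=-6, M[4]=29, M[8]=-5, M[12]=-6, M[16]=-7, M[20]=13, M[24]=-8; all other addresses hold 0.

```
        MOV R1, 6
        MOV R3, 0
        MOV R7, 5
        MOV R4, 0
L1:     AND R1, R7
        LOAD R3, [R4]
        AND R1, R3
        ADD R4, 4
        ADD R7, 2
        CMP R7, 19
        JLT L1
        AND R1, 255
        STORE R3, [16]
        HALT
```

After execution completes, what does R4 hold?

after MOV R1, 6: R1=6
after MOV R3, 0: R3=0
after MOV R7, 5: R7=5
after MOV R4, 0: R4=0
after AND R1, R7: R1=6&5=4
after LOAD R3, [R4]: R3=M[0]=-6
after AND R1, R3: R1=4&(-6)=0
after ADD R4, 4: R4=0+4=4
after ADD R7, 2: R7=5+2=7
CMP R7, 19  (cmp 7,19)
JLT L1: taken
after AND R1, R7: R1=0&7=0
after LOAD R3, [R4]: R3=M[4]=29
after AND R1, R3: R1=0&29=0
after ADD R4, 4: R4=4+4=8
after ADD R7, 2: R7=7+2=9
CMP R7, 19  (cmp 9,19)
JLT L1: taken
after AND R1, R7: R1=0&9=0
after LOAD R3, [R4]: R3=M[8]=-5
after AND R1, R3: R1=0&(-5)=0
after ADD R4, 4: R4=8+4=12
after ADD R7, 2: R7=9+2=11
CMP R7, 19  (cmp 11,19)
JLT L1: taken
after AND R1, R7: R1=0&11=0
after LOAD R3, [R4]: R3=M[12]=-6
after AND R1, R3: R1=0&(-6)=0
after ADD R4, 4: R4=12+4=16
after ADD R7, 2: R7=11+2=13
CMP R7, 19  (cmp 13,19)
JLT L1: taken
after AND R1, R7: R1=0&13=0
after LOAD R3, [R4]: R3=M[16]=-7
after AND R1, R3: R1=0&(-7)=0
after ADD R4, 4: R4=16+4=20
after ADD R7, 2: R7=13+2=15
CMP R7, 19  (cmp 15,19)
JLT L1: taken
after AND R1, R7: R1=0&15=0
after LOAD R3, [R4]: R3=M[20]=13
after AND R1, R3: R1=0&13=0
after ADD R4, 4: R4=20+4=24
after ADD R7, 2: R7=15+2=17
CMP R7, 19  (cmp 17,19)
JLT L1: taken
after AND R1, R7: R1=0&17=0
after LOAD R3, [R4]: R3=M[24]=-8
after AND R1, R3: R1=0&(-8)=0
after ADD R4, 4: R4=24+4=28
after ADD R7, 2: R7=17+2=19
CMP R7, 19  (cmp 19,19)
JLT L1: not taken
after AND R1, 255: R1=0&255=0
STORE R3, [16] → M[16]=-8
halt.

28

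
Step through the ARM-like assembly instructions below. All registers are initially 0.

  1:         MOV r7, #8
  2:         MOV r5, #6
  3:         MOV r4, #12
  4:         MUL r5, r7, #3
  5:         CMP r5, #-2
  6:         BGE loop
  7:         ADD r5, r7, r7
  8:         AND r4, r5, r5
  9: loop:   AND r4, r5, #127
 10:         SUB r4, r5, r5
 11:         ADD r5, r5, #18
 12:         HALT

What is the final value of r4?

0

MOV r7, #8 → r7=8
MOV r5, #6 → r5=6
MOV r4, #12 → r4=12
MUL r5, r7, #3 → r5=8*3=24
CMP r5, #-2  (cmp 24,-2)
BGE loop: taken
AND r4, r5, #127 → r4=24&127=24
SUB r4, r5, r5 → r4=24-24=0
ADD r5, r5, #18 → r5=24+18=42
halt.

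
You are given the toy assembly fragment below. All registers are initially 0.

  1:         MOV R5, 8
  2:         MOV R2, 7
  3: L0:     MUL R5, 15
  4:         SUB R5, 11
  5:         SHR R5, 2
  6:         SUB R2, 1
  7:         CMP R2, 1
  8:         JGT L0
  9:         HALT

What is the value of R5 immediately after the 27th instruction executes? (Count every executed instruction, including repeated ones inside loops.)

20430

R5=8
R2=7
R5=8*15=120
R5=120-11=109
R5=109>>2=27
R2=7-1=6
CMP R2, 1  (cmp 6,1)
JGT L0: taken
R5=27*15=405
R5=405-11=394
R5=394>>2=98
R2=6-1=5
CMP R2, 1  (cmp 5,1)
JGT L0: taken
R5=98*15=1470
R5=1470-11=1459
R5=1459>>2=364
R2=5-1=4
CMP R2, 1  (cmp 4,1)
JGT L0: taken
R5=364*15=5460
R5=5460-11=5449
R5=5449>>2=1362
R2=4-1=3
CMP R2, 1  (cmp 3,1)
JGT L0: taken
R5=1362*15=20430
After step 27: R5 = 20430.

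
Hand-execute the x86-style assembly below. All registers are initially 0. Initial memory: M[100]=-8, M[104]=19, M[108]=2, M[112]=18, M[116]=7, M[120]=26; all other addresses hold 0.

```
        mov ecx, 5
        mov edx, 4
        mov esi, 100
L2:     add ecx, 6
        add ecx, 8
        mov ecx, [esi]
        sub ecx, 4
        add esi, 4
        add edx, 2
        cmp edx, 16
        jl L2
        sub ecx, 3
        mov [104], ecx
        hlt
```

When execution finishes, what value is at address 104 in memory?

after mov ecx, 5: ecx=5
after mov edx, 4: edx=4
after mov esi, 100: esi=100
after add ecx, 6: ecx=5+6=11
after add ecx, 8: ecx=11+8=19
after mov ecx, [esi]: ecx=M[100]=-8
after sub ecx, 4: ecx=(-8)-4=-12
after add esi, 4: esi=100+4=104
after add edx, 2: edx=4+2=6
cmp edx, 16  (cmp 6,16)
jl L2: taken
after add ecx, 6: ecx=(-12)+6=-6
after add ecx, 8: ecx=(-6)+8=2
after mov ecx, [esi]: ecx=M[104]=19
after sub ecx, 4: ecx=19-4=15
after add esi, 4: esi=104+4=108
after add edx, 2: edx=6+2=8
cmp edx, 16  (cmp 8,16)
jl L2: taken
after add ecx, 6: ecx=15+6=21
after add ecx, 8: ecx=21+8=29
after mov ecx, [esi]: ecx=M[108]=2
after sub ecx, 4: ecx=2-4=-2
after add esi, 4: esi=108+4=112
after add edx, 2: edx=8+2=10
cmp edx, 16  (cmp 10,16)
jl L2: taken
after add ecx, 6: ecx=(-2)+6=4
after add ecx, 8: ecx=4+8=12
after mov ecx, [esi]: ecx=M[112]=18
after sub ecx, 4: ecx=18-4=14
after add esi, 4: esi=112+4=116
after add edx, 2: edx=10+2=12
cmp edx, 16  (cmp 12,16)
jl L2: taken
after add ecx, 6: ecx=14+6=20
after add ecx, 8: ecx=20+8=28
after mov ecx, [esi]: ecx=M[116]=7
after sub ecx, 4: ecx=7-4=3
after add esi, 4: esi=116+4=120
after add edx, 2: edx=12+2=14
cmp edx, 16  (cmp 14,16)
jl L2: taken
after add ecx, 6: ecx=3+6=9
after add ecx, 8: ecx=9+8=17
after mov ecx, [esi]: ecx=M[120]=26
after sub ecx, 4: ecx=26-4=22
after add esi, 4: esi=120+4=124
after add edx, 2: edx=14+2=16
cmp edx, 16  (cmp 16,16)
jl L2: not taken
after sub ecx, 3: ecx=22-3=19
mov [104], ecx → M[104]=19
halt.

19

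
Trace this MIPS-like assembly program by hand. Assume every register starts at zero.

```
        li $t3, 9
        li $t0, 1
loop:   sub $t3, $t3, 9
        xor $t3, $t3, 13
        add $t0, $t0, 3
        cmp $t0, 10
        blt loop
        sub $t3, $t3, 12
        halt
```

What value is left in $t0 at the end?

10

$t3=9
$t0=1
$t3=9-9=0
$t3=0^13=13
$t0=1+3=4
cmp $t0, 10  (cmp 4,10)
blt loop: taken
$t3=13-9=4
$t3=4^13=9
$t0=4+3=7
cmp $t0, 10  (cmp 7,10)
blt loop: taken
$t3=9-9=0
$t3=0^13=13
$t0=7+3=10
cmp $t0, 10  (cmp 10,10)
blt loop: not taken
$t3=13-12=1
halt.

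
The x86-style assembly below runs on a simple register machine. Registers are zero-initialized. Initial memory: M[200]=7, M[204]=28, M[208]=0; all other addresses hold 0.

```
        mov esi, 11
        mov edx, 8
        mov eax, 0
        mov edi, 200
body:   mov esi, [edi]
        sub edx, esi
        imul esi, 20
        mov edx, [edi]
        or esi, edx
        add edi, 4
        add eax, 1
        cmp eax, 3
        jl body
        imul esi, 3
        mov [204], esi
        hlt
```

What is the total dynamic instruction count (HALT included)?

esi=11
edx=8
eax=0
edi=200
esi=M[200]=7
edx=8-7=1
esi=7*20=140
edx=M[200]=7
esi=140|7=143
edi=200+4=204
eax=0+1=1
cmp eax, 3  (cmp 1,3)
jl body: taken
esi=M[204]=28
edx=7-28=-21
esi=28*20=560
edx=M[204]=28
esi=560|28=572
edi=204+4=208
eax=1+1=2
cmp eax, 3  (cmp 2,3)
jl body: taken
esi=M[208]=0
edx=28-0=28
esi=0*20=0
edx=M[208]=0
esi=0|0=0
edi=208+4=212
eax=2+1=3
cmp eax, 3  (cmp 3,3)
jl body: not taken
esi=0*3=0
mov [204], esi → M[204]=0
halt.
Total executed instructions: 34.

34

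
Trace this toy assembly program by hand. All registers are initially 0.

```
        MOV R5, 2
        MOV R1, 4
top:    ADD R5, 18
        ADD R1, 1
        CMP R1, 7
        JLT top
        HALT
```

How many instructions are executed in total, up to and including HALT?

15

MOV R5, 2 → R5=2
MOV R1, 4 → R1=4
ADD R5, 18 → R5=2+18=20
ADD R1, 1 → R1=4+1=5
CMP R1, 7  (cmp 5,7)
JLT top: taken
ADD R5, 18 → R5=20+18=38
ADD R1, 1 → R1=5+1=6
CMP R1, 7  (cmp 6,7)
JLT top: taken
ADD R5, 18 → R5=38+18=56
ADD R1, 1 → R1=6+1=7
CMP R1, 7  (cmp 7,7)
JLT top: not taken
halt.
Total executed instructions: 15.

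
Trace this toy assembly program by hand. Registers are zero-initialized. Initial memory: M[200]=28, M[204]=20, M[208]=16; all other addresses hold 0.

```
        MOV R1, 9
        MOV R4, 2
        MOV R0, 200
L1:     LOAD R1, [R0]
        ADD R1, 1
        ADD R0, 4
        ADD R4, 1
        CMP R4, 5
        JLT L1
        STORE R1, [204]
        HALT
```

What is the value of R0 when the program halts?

R1=9
R4=2
R0=200
R1=M[200]=28
R1=28+1=29
R0=200+4=204
R4=2+1=3
CMP R4, 5  (cmp 3,5)
JLT L1: taken
R1=M[204]=20
R1=20+1=21
R0=204+4=208
R4=3+1=4
CMP R4, 5  (cmp 4,5)
JLT L1: taken
R1=M[208]=16
R1=16+1=17
R0=208+4=212
R4=4+1=5
CMP R4, 5  (cmp 5,5)
JLT L1: not taken
STORE R1, [204] → M[204]=17
halt.

212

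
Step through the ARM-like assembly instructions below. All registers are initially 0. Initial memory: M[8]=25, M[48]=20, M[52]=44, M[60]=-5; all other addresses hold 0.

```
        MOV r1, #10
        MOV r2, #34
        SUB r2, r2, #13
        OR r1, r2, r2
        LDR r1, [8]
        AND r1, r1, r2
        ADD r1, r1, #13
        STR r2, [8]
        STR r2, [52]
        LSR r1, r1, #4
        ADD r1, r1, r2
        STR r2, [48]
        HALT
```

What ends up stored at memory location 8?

21

after MOV r1, #10: r1=10
after MOV r2, #34: r2=34
after SUB r2, r2, #13: r2=34-13=21
after OR r1, r2, r2: r1=21|21=21
after LDR r1, [8]: r1=M[8]=25
after AND r1, r1, r2: r1=25&21=17
after ADD r1, r1, #13: r1=17+13=30
STR r2, [8] → M[8]=21
STR r2, [52] → M[52]=21
after LSR r1, r1, #4: r1=30>>4=1
after ADD r1, r1, r2: r1=1+21=22
STR r2, [48] → M[48]=21
halt.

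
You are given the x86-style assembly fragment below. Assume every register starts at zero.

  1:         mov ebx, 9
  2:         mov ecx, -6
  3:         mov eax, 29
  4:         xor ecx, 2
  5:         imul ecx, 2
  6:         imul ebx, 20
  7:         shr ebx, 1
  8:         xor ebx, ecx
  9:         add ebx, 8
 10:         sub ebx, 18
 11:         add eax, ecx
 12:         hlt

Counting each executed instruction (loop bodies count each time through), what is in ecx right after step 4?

mov ebx, 9 → ebx=9
mov ecx, -6 → ecx=-6
mov eax, 29 → eax=29
xor ecx, 2 → ecx=(-6)^2=-8
After step 4: ecx = -8.

-8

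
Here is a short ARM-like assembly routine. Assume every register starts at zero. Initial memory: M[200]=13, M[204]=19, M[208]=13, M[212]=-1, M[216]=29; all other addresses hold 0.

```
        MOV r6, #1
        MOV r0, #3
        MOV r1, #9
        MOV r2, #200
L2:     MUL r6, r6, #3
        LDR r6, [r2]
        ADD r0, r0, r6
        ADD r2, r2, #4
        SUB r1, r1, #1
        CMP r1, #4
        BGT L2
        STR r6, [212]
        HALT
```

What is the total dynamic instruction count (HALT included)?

MOV r6, #1 → r6=1
MOV r0, #3 → r0=3
MOV r1, #9 → r1=9
MOV r2, #200 → r2=200
MUL r6, r6, #3 → r6=1*3=3
LDR r6, [r2] → r6=M[200]=13
ADD r0, r0, r6 → r0=3+13=16
ADD r2, r2, #4 → r2=200+4=204
SUB r1, r1, #1 → r1=9-1=8
CMP r1, #4  (cmp 8,4)
BGT L2: taken
MUL r6, r6, #3 → r6=13*3=39
LDR r6, [r2] → r6=M[204]=19
ADD r0, r0, r6 → r0=16+19=35
ADD r2, r2, #4 → r2=204+4=208
SUB r1, r1, #1 → r1=8-1=7
CMP r1, #4  (cmp 7,4)
BGT L2: taken
MUL r6, r6, #3 → r6=19*3=57
LDR r6, [r2] → r6=M[208]=13
ADD r0, r0, r6 → r0=35+13=48
ADD r2, r2, #4 → r2=208+4=212
SUB r1, r1, #1 → r1=7-1=6
CMP r1, #4  (cmp 6,4)
BGT L2: taken
MUL r6, r6, #3 → r6=13*3=39
LDR r6, [r2] → r6=M[212]=-1
ADD r0, r0, r6 → r0=48+(-1)=47
ADD r2, r2, #4 → r2=212+4=216
SUB r1, r1, #1 → r1=6-1=5
CMP r1, #4  (cmp 5,4)
BGT L2: taken
MUL r6, r6, #3 → r6=(-1)*3=-3
LDR r6, [r2] → r6=M[216]=29
ADD r0, r0, r6 → r0=47+29=76
ADD r2, r2, #4 → r2=216+4=220
SUB r1, r1, #1 → r1=5-1=4
CMP r1, #4  (cmp 4,4)
BGT L2: not taken
STR r6, [212] → M[212]=29
halt.
Total executed instructions: 41.

41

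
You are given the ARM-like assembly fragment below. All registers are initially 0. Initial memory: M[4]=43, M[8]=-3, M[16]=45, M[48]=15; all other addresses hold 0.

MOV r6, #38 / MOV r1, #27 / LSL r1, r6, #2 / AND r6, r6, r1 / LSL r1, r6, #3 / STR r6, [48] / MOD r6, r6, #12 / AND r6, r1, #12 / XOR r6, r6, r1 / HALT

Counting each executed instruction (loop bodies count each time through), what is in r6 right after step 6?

r6=38
r1=27
r1=38<<2=152
r6=38&152=0
r1=0<<3=0
STR r6, [48] → M[48]=0
After step 6: r6 = 0.

0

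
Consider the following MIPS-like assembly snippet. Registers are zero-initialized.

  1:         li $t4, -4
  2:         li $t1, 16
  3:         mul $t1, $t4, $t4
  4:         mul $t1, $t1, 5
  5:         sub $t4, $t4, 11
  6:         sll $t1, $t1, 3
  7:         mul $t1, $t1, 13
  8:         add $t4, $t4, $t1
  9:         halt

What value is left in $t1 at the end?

after li $t4, -4: $t4=-4
after li $t1, 16: $t1=16
after mul $t1, $t4, $t4: $t1=(-4)*(-4)=16
after mul $t1, $t1, 5: $t1=16*5=80
after sub $t4, $t4, 11: $t4=(-4)-11=-15
after sll $t1, $t1, 3: $t1=80<<3=640
after mul $t1, $t1, 13: $t1=640*13=8320
after add $t4, $t4, $t1: $t4=(-15)+8320=8305
halt.

8320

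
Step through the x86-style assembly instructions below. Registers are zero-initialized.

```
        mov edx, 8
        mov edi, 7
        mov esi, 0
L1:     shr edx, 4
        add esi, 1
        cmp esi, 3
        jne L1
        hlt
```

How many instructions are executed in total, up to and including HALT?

16

after mov edx, 8: edx=8
after mov edi, 7: edi=7
after mov esi, 0: esi=0
after shr edx, 4: edx=8>>4=0
after add esi, 1: esi=0+1=1
cmp esi, 3  (cmp 1,3)
jne L1: taken
after shr edx, 4: edx=0>>4=0
after add esi, 1: esi=1+1=2
cmp esi, 3  (cmp 2,3)
jne L1: taken
after shr edx, 4: edx=0>>4=0
after add esi, 1: esi=2+1=3
cmp esi, 3  (cmp 3,3)
jne L1: not taken
halt.
Total executed instructions: 16.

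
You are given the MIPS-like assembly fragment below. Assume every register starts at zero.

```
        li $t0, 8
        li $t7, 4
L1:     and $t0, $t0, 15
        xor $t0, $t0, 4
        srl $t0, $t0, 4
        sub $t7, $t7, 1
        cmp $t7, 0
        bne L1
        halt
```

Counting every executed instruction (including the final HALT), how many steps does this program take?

$t0=8
$t7=4
$t0=8&15=8
$t0=8^4=12
$t0=12>>4=0
$t7=4-1=3
cmp $t7, 0  (cmp 3,0)
bne L1: taken
$t0=0&15=0
$t0=0^4=4
$t0=4>>4=0
$t7=3-1=2
cmp $t7, 0  (cmp 2,0)
bne L1: taken
$t0=0&15=0
$t0=0^4=4
$t0=4>>4=0
$t7=2-1=1
cmp $t7, 0  (cmp 1,0)
bne L1: taken
$t0=0&15=0
$t0=0^4=4
$t0=4>>4=0
$t7=1-1=0
cmp $t7, 0  (cmp 0,0)
bne L1: not taken
halt.
Total executed instructions: 27.

27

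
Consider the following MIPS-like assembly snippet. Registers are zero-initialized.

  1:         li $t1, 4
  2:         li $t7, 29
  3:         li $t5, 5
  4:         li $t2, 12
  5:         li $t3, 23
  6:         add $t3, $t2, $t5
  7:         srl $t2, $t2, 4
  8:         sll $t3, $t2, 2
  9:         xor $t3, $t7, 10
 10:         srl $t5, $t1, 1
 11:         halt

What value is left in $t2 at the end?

after li $t1, 4: $t1=4
after li $t7, 29: $t7=29
after li $t5, 5: $t5=5
after li $t2, 12: $t2=12
after li $t3, 23: $t3=23
after add $t3, $t2, $t5: $t3=12+5=17
after srl $t2, $t2, 4: $t2=12>>4=0
after sll $t3, $t2, 2: $t3=0<<2=0
after xor $t3, $t7, 10: $t3=29^10=23
after srl $t5, $t1, 1: $t5=4>>1=2
halt.

0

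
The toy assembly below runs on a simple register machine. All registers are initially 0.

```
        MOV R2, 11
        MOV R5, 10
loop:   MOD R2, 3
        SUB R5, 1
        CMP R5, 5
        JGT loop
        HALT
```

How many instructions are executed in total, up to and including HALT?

MOV R2, 11 → R2=11
MOV R5, 10 → R5=10
MOD R2, 3 → R2=11%3=2
SUB R5, 1 → R5=10-1=9
CMP R5, 5  (cmp 9,5)
JGT loop: taken
MOD R2, 3 → R2=2%3=2
SUB R5, 1 → R5=9-1=8
CMP R5, 5  (cmp 8,5)
JGT loop: taken
MOD R2, 3 → R2=2%3=2
SUB R5, 1 → R5=8-1=7
CMP R5, 5  (cmp 7,5)
JGT loop: taken
MOD R2, 3 → R2=2%3=2
SUB R5, 1 → R5=7-1=6
CMP R5, 5  (cmp 6,5)
JGT loop: taken
MOD R2, 3 → R2=2%3=2
SUB R5, 1 → R5=6-1=5
CMP R5, 5  (cmp 5,5)
JGT loop: not taken
halt.
Total executed instructions: 23.

23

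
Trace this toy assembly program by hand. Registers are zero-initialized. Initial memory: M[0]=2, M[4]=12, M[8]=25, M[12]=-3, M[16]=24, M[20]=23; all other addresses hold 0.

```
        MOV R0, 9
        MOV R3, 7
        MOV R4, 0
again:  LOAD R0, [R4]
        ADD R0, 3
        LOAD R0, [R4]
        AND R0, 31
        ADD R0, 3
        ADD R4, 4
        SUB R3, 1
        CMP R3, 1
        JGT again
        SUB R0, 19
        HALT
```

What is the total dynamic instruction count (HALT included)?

MOV R0, 9 → R0=9
MOV R3, 7 → R3=7
MOV R4, 0 → R4=0
LOAD R0, [R4] → R0=M[0]=2
ADD R0, 3 → R0=2+3=5
LOAD R0, [R4] → R0=M[0]=2
AND R0, 31 → R0=2&31=2
ADD R0, 3 → R0=2+3=5
ADD R4, 4 → R4=0+4=4
SUB R3, 1 → R3=7-1=6
CMP R3, 1  (cmp 6,1)
JGT again: taken
LOAD R0, [R4] → R0=M[4]=12
ADD R0, 3 → R0=12+3=15
LOAD R0, [R4] → R0=M[4]=12
AND R0, 31 → R0=12&31=12
ADD R0, 3 → R0=12+3=15
ADD R4, 4 → R4=4+4=8
SUB R3, 1 → R3=6-1=5
CMP R3, 1  (cmp 5,1)
JGT again: taken
LOAD R0, [R4] → R0=M[8]=25
ADD R0, 3 → R0=25+3=28
LOAD R0, [R4] → R0=M[8]=25
AND R0, 31 → R0=25&31=25
ADD R0, 3 → R0=25+3=28
ADD R4, 4 → R4=8+4=12
SUB R3, 1 → R3=5-1=4
CMP R3, 1  (cmp 4,1)
JGT again: taken
LOAD R0, [R4] → R0=M[12]=-3
ADD R0, 3 → R0=(-3)+3=0
LOAD R0, [R4] → R0=M[12]=-3
AND R0, 31 → R0=(-3)&31=29
ADD R0, 3 → R0=29+3=32
ADD R4, 4 → R4=12+4=16
SUB R3, 1 → R3=4-1=3
CMP R3, 1  (cmp 3,1)
JGT again: taken
LOAD R0, [R4] → R0=M[16]=24
ADD R0, 3 → R0=24+3=27
LOAD R0, [R4] → R0=M[16]=24
AND R0, 31 → R0=24&31=24
ADD R0, 3 → R0=24+3=27
ADD R4, 4 → R4=16+4=20
SUB R3, 1 → R3=3-1=2
CMP R3, 1  (cmp 2,1)
JGT again: taken
LOAD R0, [R4] → R0=M[20]=23
ADD R0, 3 → R0=23+3=26
LOAD R0, [R4] → R0=M[20]=23
AND R0, 31 → R0=23&31=23
ADD R0, 3 → R0=23+3=26
ADD R4, 4 → R4=20+4=24
SUB R3, 1 → R3=2-1=1
CMP R3, 1  (cmp 1,1)
JGT again: not taken
SUB R0, 19 → R0=26-19=7
halt.
Total executed instructions: 59.

59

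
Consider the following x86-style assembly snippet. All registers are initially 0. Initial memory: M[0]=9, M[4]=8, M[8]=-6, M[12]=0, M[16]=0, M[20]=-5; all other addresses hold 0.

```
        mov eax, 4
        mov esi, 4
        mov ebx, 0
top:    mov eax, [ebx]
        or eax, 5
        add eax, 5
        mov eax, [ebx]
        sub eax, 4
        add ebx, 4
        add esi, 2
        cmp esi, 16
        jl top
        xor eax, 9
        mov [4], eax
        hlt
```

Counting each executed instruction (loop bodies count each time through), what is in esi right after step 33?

10

eax=4
esi=4
ebx=0
eax=M[0]=9
eax=9|5=13
eax=13+5=18
eax=M[0]=9
eax=9-4=5
ebx=0+4=4
esi=4+2=6
cmp esi, 16  (cmp 6,16)
jl top: taken
eax=M[4]=8
eax=8|5=13
eax=13+5=18
eax=M[4]=8
eax=8-4=4
ebx=4+4=8
esi=6+2=8
cmp esi, 16  (cmp 8,16)
jl top: taken
eax=M[8]=-6
eax=(-6)|5=-1
eax=(-1)+5=4
eax=M[8]=-6
eax=(-6)-4=-10
ebx=8+4=12
esi=8+2=10
cmp esi, 16  (cmp 10,16)
jl top: taken
eax=M[12]=0
eax=0|5=5
eax=5+5=10
After step 33: esi = 10.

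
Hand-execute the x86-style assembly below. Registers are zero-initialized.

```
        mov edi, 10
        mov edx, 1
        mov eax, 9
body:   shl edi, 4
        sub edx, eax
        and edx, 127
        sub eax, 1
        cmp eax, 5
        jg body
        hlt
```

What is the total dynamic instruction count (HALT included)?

28

after mov edi, 10: edi=10
after mov edx, 1: edx=1
after mov eax, 9: eax=9
after shl edi, 4: edi=10<<4=160
after sub edx, eax: edx=1-9=-8
after and edx, 127: edx=(-8)&127=120
after sub eax, 1: eax=9-1=8
cmp eax, 5  (cmp 8,5)
jg body: taken
after shl edi, 4: edi=160<<4=2560
after sub edx, eax: edx=120-8=112
after and edx, 127: edx=112&127=112
after sub eax, 1: eax=8-1=7
cmp eax, 5  (cmp 7,5)
jg body: taken
after shl edi, 4: edi=2560<<4=40960
after sub edx, eax: edx=112-7=105
after and edx, 127: edx=105&127=105
after sub eax, 1: eax=7-1=6
cmp eax, 5  (cmp 6,5)
jg body: taken
after shl edi, 4: edi=40960<<4=655360
after sub edx, eax: edx=105-6=99
after and edx, 127: edx=99&127=99
after sub eax, 1: eax=6-1=5
cmp eax, 5  (cmp 5,5)
jg body: not taken
halt.
Total executed instructions: 28.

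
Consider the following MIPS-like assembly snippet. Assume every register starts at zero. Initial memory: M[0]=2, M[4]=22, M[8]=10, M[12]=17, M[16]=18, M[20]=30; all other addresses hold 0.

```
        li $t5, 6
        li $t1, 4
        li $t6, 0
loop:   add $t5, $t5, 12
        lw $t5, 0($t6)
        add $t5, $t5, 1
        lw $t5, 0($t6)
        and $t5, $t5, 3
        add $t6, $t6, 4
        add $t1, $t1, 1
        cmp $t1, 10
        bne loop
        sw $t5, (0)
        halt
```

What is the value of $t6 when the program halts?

24

after li $t5, 6: $t5=6
after li $t1, 4: $t1=4
after li $t6, 0: $t6=0
after add $t5, $t5, 12: $t5=6+12=18
after lw $t5, 0($t6): $t5=M[0]=2
after add $t5, $t5, 1: $t5=2+1=3
after lw $t5, 0($t6): $t5=M[0]=2
after and $t5, $t5, 3: $t5=2&3=2
after add $t6, $t6, 4: $t6=0+4=4
after add $t1, $t1, 1: $t1=4+1=5
cmp $t1, 10  (cmp 5,10)
bne loop: taken
after add $t5, $t5, 12: $t5=2+12=14
after lw $t5, 0($t6): $t5=M[4]=22
after add $t5, $t5, 1: $t5=22+1=23
after lw $t5, 0($t6): $t5=M[4]=22
after and $t5, $t5, 3: $t5=22&3=2
after add $t6, $t6, 4: $t6=4+4=8
after add $t1, $t1, 1: $t1=5+1=6
cmp $t1, 10  (cmp 6,10)
bne loop: taken
after add $t5, $t5, 12: $t5=2+12=14
after lw $t5, 0($t6): $t5=M[8]=10
after add $t5, $t5, 1: $t5=10+1=11
after lw $t5, 0($t6): $t5=M[8]=10
after and $t5, $t5, 3: $t5=10&3=2
after add $t6, $t6, 4: $t6=8+4=12
after add $t1, $t1, 1: $t1=6+1=7
cmp $t1, 10  (cmp 7,10)
bne loop: taken
after add $t5, $t5, 12: $t5=2+12=14
after lw $t5, 0($t6): $t5=M[12]=17
after add $t5, $t5, 1: $t5=17+1=18
after lw $t5, 0($t6): $t5=M[12]=17
after and $t5, $t5, 3: $t5=17&3=1
after add $t6, $t6, 4: $t6=12+4=16
after add $t1, $t1, 1: $t1=7+1=8
cmp $t1, 10  (cmp 8,10)
bne loop: taken
after add $t5, $t5, 12: $t5=1+12=13
after lw $t5, 0($t6): $t5=M[16]=18
after add $t5, $t5, 1: $t5=18+1=19
after lw $t5, 0($t6): $t5=M[16]=18
after and $t5, $t5, 3: $t5=18&3=2
after add $t6, $t6, 4: $t6=16+4=20
after add $t1, $t1, 1: $t1=8+1=9
cmp $t1, 10  (cmp 9,10)
bne loop: taken
after add $t5, $t5, 12: $t5=2+12=14
after lw $t5, 0($t6): $t5=M[20]=30
after add $t5, $t5, 1: $t5=30+1=31
after lw $t5, 0($t6): $t5=M[20]=30
after and $t5, $t5, 3: $t5=30&3=2
after add $t6, $t6, 4: $t6=20+4=24
after add $t1, $t1, 1: $t1=9+1=10
cmp $t1, 10  (cmp 10,10)
bne loop: not taken
sw $t5, (0) → M[0]=2
halt.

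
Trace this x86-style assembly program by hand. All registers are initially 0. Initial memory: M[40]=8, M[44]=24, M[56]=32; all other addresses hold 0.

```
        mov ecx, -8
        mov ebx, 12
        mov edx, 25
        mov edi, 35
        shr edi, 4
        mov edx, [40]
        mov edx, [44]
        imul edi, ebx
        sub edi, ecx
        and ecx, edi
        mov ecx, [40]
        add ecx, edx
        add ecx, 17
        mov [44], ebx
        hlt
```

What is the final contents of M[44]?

12

mov ecx, -8 → ecx=-8
mov ebx, 12 → ebx=12
mov edx, 25 → edx=25
mov edi, 35 → edi=35
shr edi, 4 → edi=35>>4=2
mov edx, [40] → edx=M[40]=8
mov edx, [44] → edx=M[44]=24
imul edi, ebx → edi=2*12=24
sub edi, ecx → edi=24-(-8)=32
and ecx, edi → ecx=(-8)&32=32
mov ecx, [40] → ecx=M[40]=8
add ecx, edx → ecx=8+24=32
add ecx, 17 → ecx=32+17=49
mov [44], ebx → M[44]=12
halt.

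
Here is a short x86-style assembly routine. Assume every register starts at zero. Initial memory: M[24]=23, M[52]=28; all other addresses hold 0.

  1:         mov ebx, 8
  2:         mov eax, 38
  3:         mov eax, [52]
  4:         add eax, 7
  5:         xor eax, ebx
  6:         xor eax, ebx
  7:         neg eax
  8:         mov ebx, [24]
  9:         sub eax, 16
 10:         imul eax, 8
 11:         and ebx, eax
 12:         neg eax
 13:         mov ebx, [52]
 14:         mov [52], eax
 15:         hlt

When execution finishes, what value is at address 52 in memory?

408

mov ebx, 8 → ebx=8
mov eax, 38 → eax=38
mov eax, [52] → eax=M[52]=28
add eax, 7 → eax=28+7=35
xor eax, ebx → eax=35^8=43
xor eax, ebx → eax=43^8=35
neg eax → eax=-(35)=-35
mov ebx, [24] → ebx=M[24]=23
sub eax, 16 → eax=(-35)-16=-51
imul eax, 8 → eax=(-51)*8=-408
and ebx, eax → ebx=23&(-408)=0
neg eax → eax=-(-408)=408
mov ebx, [52] → ebx=M[52]=28
mov [52], eax → M[52]=408
halt.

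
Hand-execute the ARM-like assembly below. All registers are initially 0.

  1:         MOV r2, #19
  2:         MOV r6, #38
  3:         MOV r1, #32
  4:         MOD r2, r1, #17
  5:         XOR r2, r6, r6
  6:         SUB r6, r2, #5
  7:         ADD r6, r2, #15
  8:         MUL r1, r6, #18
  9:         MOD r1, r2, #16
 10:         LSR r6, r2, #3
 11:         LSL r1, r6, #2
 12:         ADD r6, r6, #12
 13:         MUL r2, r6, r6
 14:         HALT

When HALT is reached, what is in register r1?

after MOV r2, #19: r2=19
after MOV r6, #38: r6=38
after MOV r1, #32: r1=32
after MOD r2, r1, #17: r2=32%17=15
after XOR r2, r6, r6: r2=38^38=0
after SUB r6, r2, #5: r6=0-5=-5
after ADD r6, r2, #15: r6=0+15=15
after MUL r1, r6, #18: r1=15*18=270
after MOD r1, r2, #16: r1=0%16=0
after LSR r6, r2, #3: r6=0>>3=0
after LSL r1, r6, #2: r1=0<<2=0
after ADD r6, r6, #12: r6=0+12=12
after MUL r2, r6, r6: r2=12*12=144
halt.

0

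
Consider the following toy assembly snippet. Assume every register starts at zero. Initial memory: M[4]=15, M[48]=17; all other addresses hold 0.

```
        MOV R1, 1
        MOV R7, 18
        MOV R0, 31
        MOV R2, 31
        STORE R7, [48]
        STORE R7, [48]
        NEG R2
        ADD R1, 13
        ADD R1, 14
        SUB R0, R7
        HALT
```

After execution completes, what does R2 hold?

R1=1
R7=18
R0=31
R2=31
STORE R7, [48] → M[48]=18
STORE R7, [48] → M[48]=18
R2=-(31)=-31
R1=1+13=14
R1=14+14=28
R0=31-18=13
halt.

-31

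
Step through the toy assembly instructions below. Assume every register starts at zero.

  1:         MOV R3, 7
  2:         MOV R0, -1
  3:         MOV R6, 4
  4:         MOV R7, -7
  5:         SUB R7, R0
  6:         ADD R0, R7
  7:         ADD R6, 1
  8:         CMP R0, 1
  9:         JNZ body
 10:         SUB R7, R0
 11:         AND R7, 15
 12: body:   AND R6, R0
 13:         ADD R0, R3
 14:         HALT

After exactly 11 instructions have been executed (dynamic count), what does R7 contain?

MOV R3, 7 → R3=7
MOV R0, -1 → R0=-1
MOV R6, 4 → R6=4
MOV R7, -7 → R7=-7
SUB R7, R0 → R7=(-7)-(-1)=-6
ADD R0, R7 → R0=(-1)+(-6)=-7
ADD R6, 1 → R6=4+1=5
CMP R0, 1  (cmp -7,1)
JNZ body: taken
AND R6, R0 → R6=5&(-7)=1
ADD R0, R3 → R0=(-7)+7=0
After step 11: R7 = -6.

-6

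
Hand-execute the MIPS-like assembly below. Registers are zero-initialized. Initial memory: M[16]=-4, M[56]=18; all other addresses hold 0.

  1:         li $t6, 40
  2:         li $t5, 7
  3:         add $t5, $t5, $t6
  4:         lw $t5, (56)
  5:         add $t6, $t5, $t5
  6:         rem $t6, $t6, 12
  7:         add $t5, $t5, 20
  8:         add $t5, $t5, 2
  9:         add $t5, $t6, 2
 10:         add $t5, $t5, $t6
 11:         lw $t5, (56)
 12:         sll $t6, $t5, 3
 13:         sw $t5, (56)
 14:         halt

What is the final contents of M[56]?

$t6=40
$t5=7
$t5=7+40=47
$t5=M[56]=18
$t6=18+18=36
$t6=36%12=0
$t5=18+20=38
$t5=38+2=40
$t5=0+2=2
$t5=2+0=2
$t5=M[56]=18
$t6=18<<3=144
sw $t5, (56) → M[56]=18
halt.

18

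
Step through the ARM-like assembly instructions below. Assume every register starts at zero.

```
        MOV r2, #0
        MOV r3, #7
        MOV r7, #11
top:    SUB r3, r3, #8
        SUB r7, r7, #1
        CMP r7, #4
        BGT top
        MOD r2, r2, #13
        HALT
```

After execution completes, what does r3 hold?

r2=0
r3=7
r7=11
r3=7-8=-1
r7=11-1=10
CMP r7, #4  (cmp 10,4)
BGT top: taken
r3=(-1)-8=-9
r7=10-1=9
CMP r7, #4  (cmp 9,4)
BGT top: taken
r3=(-9)-8=-17
r7=9-1=8
CMP r7, #4  (cmp 8,4)
BGT top: taken
r3=(-17)-8=-25
r7=8-1=7
CMP r7, #4  (cmp 7,4)
BGT top: taken
r3=(-25)-8=-33
r7=7-1=6
CMP r7, #4  (cmp 6,4)
BGT top: taken
r3=(-33)-8=-41
r7=6-1=5
CMP r7, #4  (cmp 5,4)
BGT top: taken
r3=(-41)-8=-49
r7=5-1=4
CMP r7, #4  (cmp 4,4)
BGT top: not taken
r2=0%13=0
halt.

-49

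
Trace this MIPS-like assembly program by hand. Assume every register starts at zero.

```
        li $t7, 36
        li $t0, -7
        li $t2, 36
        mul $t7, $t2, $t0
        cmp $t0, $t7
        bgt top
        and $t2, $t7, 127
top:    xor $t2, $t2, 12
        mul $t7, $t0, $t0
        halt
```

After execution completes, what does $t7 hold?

49

$t7=36
$t0=-7
$t2=36
$t7=36*(-7)=-252
cmp $t0, $t7  (cmp -7,-252)
bgt top: taken
$t2=36^12=40
$t7=(-7)*(-7)=49
halt.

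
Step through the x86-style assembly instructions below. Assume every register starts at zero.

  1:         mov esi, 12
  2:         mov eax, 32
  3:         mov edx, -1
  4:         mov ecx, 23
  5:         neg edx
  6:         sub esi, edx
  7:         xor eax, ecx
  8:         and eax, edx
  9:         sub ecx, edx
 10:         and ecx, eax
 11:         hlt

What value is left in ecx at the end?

0

esi=12
eax=32
edx=-1
ecx=23
edx=-(-1)=1
esi=12-1=11
eax=32^23=55
eax=55&1=1
ecx=23-1=22
ecx=22&1=0
halt.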